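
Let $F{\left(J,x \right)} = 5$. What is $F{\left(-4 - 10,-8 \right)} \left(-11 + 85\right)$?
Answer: $370$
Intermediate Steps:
$F{\left(-4 - 10,-8 \right)} \left(-11 + 85\right) = 5 \left(-11 + 85\right) = 5 \cdot 74 = 370$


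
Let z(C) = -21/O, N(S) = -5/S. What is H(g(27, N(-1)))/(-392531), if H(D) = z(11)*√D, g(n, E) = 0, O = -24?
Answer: 0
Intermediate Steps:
z(C) = 7/8 (z(C) = -21/(-24) = -21*(-1/24) = 7/8)
H(D) = 7*√D/8
H(g(27, N(-1)))/(-392531) = (7*√0/8)/(-392531) = ((7/8)*0)*(-1/392531) = 0*(-1/392531) = 0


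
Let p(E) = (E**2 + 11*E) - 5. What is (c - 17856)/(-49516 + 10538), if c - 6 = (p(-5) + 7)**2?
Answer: 8533/19489 ≈ 0.43784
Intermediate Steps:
p(E) = -5 + E**2 + 11*E
c = 790 (c = 6 + ((-5 + (-5)**2 + 11*(-5)) + 7)**2 = 6 + ((-5 + 25 - 55) + 7)**2 = 6 + (-35 + 7)**2 = 6 + (-28)**2 = 6 + 784 = 790)
(c - 17856)/(-49516 + 10538) = (790 - 17856)/(-49516 + 10538) = -17066/(-38978) = -17066*(-1/38978) = 8533/19489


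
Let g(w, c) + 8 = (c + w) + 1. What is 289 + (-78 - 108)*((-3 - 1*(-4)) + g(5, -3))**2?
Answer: -2687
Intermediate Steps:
g(w, c) = -7 + c + w (g(w, c) = -8 + ((c + w) + 1) = -8 + (1 + c + w) = -7 + c + w)
289 + (-78 - 108)*((-3 - 1*(-4)) + g(5, -3))**2 = 289 + (-78 - 108)*((-3 - 1*(-4)) + (-7 - 3 + 5))**2 = 289 - 186*((-3 + 4) - 5)**2 = 289 - 186*(1 - 5)**2 = 289 - 186*(-4)**2 = 289 - 186*16 = 289 - 2976 = -2687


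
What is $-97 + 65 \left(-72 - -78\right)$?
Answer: $293$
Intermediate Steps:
$-97 + 65 \left(-72 - -78\right) = -97 + 65 \left(-72 + 78\right) = -97 + 65 \cdot 6 = -97 + 390 = 293$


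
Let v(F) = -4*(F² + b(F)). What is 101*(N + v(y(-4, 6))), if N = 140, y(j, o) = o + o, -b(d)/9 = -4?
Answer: -58580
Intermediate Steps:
b(d) = 36 (b(d) = -9*(-4) = 36)
y(j, o) = 2*o
v(F) = -144 - 4*F² (v(F) = -4*(F² + 36) = -4*(36 + F²) = -144 - 4*F²)
101*(N + v(y(-4, 6))) = 101*(140 + (-144 - 4*(2*6)²)) = 101*(140 + (-144 - 4*12²)) = 101*(140 + (-144 - 4*144)) = 101*(140 + (-144 - 576)) = 101*(140 - 720) = 101*(-580) = -58580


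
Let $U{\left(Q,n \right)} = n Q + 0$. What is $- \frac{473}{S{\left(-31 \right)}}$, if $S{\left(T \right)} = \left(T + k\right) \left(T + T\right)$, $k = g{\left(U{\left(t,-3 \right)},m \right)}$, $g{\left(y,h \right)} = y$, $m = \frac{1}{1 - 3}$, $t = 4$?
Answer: $- \frac{11}{62} \approx -0.17742$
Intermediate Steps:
$U{\left(Q,n \right)} = Q n$ ($U{\left(Q,n \right)} = Q n + 0 = Q n$)
$m = - \frac{1}{2}$ ($m = \frac{1}{-2} = - \frac{1}{2} \approx -0.5$)
$k = -12$ ($k = 4 \left(-3\right) = -12$)
$S{\left(T \right)} = 2 T \left(-12 + T\right)$ ($S{\left(T \right)} = \left(T - 12\right) \left(T + T\right) = \left(-12 + T\right) 2 T = 2 T \left(-12 + T\right)$)
$- \frac{473}{S{\left(-31 \right)}} = - \frac{473}{2 \left(-31\right) \left(-12 - 31\right)} = - \frac{473}{2 \left(-31\right) \left(-43\right)} = - \frac{473}{2666} = \left(-473\right) \frac{1}{2666} = - \frac{11}{62}$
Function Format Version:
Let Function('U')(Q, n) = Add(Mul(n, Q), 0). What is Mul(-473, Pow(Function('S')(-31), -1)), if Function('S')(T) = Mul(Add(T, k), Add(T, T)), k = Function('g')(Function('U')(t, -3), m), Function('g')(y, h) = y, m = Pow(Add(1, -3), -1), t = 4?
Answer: Rational(-11, 62) ≈ -0.17742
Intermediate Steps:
Function('U')(Q, n) = Mul(Q, n) (Function('U')(Q, n) = Add(Mul(Q, n), 0) = Mul(Q, n))
m = Rational(-1, 2) (m = Pow(-2, -1) = Rational(-1, 2) ≈ -0.50000)
k = -12 (k = Mul(4, -3) = -12)
Function('S')(T) = Mul(2, T, Add(-12, T)) (Function('S')(T) = Mul(Add(T, -12), Add(T, T)) = Mul(Add(-12, T), Mul(2, T)) = Mul(2, T, Add(-12, T)))
Mul(-473, Pow(Function('S')(-31), -1)) = Mul(-473, Pow(Mul(2, -31, Add(-12, -31)), -1)) = Mul(-473, Pow(Mul(2, -31, -43), -1)) = Mul(-473, Pow(2666, -1)) = Mul(-473, Rational(1, 2666)) = Rational(-11, 62)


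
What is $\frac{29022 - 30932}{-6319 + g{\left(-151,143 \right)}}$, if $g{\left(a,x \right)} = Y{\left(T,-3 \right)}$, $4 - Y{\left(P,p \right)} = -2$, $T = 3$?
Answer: $\frac{1910}{6313} \approx 0.30255$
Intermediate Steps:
$Y{\left(P,p \right)} = 6$ ($Y{\left(P,p \right)} = 4 - -2 = 4 + 2 = 6$)
$g{\left(a,x \right)} = 6$
$\frac{29022 - 30932}{-6319 + g{\left(-151,143 \right)}} = \frac{29022 - 30932}{-6319 + 6} = - \frac{1910}{-6313} = \left(-1910\right) \left(- \frac{1}{6313}\right) = \frac{1910}{6313}$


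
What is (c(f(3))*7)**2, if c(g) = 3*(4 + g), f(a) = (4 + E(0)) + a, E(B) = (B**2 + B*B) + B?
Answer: 53361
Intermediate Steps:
E(B) = B + 2*B**2 (E(B) = (B**2 + B**2) + B = 2*B**2 + B = B + 2*B**2)
f(a) = 4 + a (f(a) = (4 + 0*(1 + 2*0)) + a = (4 + 0*(1 + 0)) + a = (4 + 0*1) + a = (4 + 0) + a = 4 + a)
c(g) = 12 + 3*g
(c(f(3))*7)**2 = ((12 + 3*(4 + 3))*7)**2 = ((12 + 3*7)*7)**2 = ((12 + 21)*7)**2 = (33*7)**2 = 231**2 = 53361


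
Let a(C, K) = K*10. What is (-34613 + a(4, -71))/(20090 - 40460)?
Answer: 35323/20370 ≈ 1.7341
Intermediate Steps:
a(C, K) = 10*K
(-34613 + a(4, -71))/(20090 - 40460) = (-34613 + 10*(-71))/(20090 - 40460) = (-34613 - 710)/(-20370) = -35323*(-1/20370) = 35323/20370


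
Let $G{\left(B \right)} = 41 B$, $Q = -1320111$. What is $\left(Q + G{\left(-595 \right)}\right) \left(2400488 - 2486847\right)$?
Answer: $116110193654$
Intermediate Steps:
$\left(Q + G{\left(-595 \right)}\right) \left(2400488 - 2486847\right) = \left(-1320111 + 41 \left(-595\right)\right) \left(2400488 - 2486847\right) = \left(-1320111 - 24395\right) \left(-86359\right) = \left(-1344506\right) \left(-86359\right) = 116110193654$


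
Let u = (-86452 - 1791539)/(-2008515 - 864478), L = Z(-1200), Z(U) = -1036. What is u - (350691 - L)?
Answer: -1010507330920/2872993 ≈ -3.5173e+5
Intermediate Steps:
L = -1036
u = 1877991/2872993 (u = -1877991/(-2872993) = -1877991*(-1/2872993) = 1877991/2872993 ≈ 0.65367)
u - (350691 - L) = 1877991/2872993 - (350691 - 1*(-1036)) = 1877991/2872993 - (350691 + 1036) = 1877991/2872993 - 1*351727 = 1877991/2872993 - 351727 = -1010507330920/2872993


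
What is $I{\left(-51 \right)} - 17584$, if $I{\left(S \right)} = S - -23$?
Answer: $-17612$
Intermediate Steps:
$I{\left(S \right)} = 23 + S$ ($I{\left(S \right)} = S + 23 = 23 + S$)
$I{\left(-51 \right)} - 17584 = \left(23 - 51\right) - 17584 = -28 - 17584 = -17612$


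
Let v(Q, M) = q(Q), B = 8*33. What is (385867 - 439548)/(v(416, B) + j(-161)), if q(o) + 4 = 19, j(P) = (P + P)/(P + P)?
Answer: -53681/16 ≈ -3355.1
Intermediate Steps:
j(P) = 1 (j(P) = (2*P)/((2*P)) = (2*P)*(1/(2*P)) = 1)
q(o) = 15 (q(o) = -4 + 19 = 15)
B = 264
v(Q, M) = 15
(385867 - 439548)/(v(416, B) + j(-161)) = (385867 - 439548)/(15 + 1) = -53681/16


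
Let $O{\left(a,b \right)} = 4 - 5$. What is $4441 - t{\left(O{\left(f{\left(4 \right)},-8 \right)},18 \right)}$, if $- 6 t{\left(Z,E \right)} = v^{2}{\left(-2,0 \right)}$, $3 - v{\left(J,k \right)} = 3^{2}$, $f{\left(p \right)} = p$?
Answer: $4447$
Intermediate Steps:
$v{\left(J,k \right)} = -6$ ($v{\left(J,k \right)} = 3 - 3^{2} = 3 - 9 = -6$)
$O{\left(a,b \right)} = -1$ ($O{\left(a,b \right)} = 4 - 5 = -1$)
$t{\left(Z,E \right)} = -6$ ($t{\left(Z,E \right)} = - \frac{\left(-6\right)^{2}}{6} = \left(- \frac{1}{6}\right) 36 = -6$)
$4441 - t{\left(O{\left(f{\left(4 \right)},-8 \right)},18 \right)} = 4441 - -6 = 4441 + 6 = 4447$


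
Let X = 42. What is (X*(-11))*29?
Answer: -13398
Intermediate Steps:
(X*(-11))*29 = (42*(-11))*29 = -462*29 = -13398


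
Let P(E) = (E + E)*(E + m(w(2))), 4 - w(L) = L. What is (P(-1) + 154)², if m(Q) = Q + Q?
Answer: 21904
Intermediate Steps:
w(L) = 4 - L
m(Q) = 2*Q
P(E) = 2*E*(4 + E) (P(E) = (E + E)*(E + 2*(4 - 1*2)) = (2*E)*(E + 2*(4 - 2)) = (2*E)*(E + 2*2) = (2*E)*(E + 4) = (2*E)*(4 + E) = 2*E*(4 + E))
(P(-1) + 154)² = (2*(-1)*(4 - 1) + 154)² = (2*(-1)*3 + 154)² = (-6 + 154)² = 148² = 21904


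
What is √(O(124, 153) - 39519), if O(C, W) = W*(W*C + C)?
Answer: 3*√320241 ≈ 1697.7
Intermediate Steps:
O(C, W) = W*(C + C*W) (O(C, W) = W*(C*W + C) = W*(C + C*W))
√(O(124, 153) - 39519) = √(124*153*(1 + 153) - 39519) = √(124*153*154 - 39519) = √(2921688 - 39519) = √2882169 = 3*√320241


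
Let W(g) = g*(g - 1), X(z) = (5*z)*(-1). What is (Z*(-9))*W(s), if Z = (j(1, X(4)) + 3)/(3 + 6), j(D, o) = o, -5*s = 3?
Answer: 408/25 ≈ 16.320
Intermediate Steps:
s = -3/5 (s = -1/5*3 = -3/5 ≈ -0.60000)
X(z) = -5*z
Z = -17/9 (Z = (-5*4 + 3)/(3 + 6) = (-20 + 3)/9 = -17*1/9 = -17/9 ≈ -1.8889)
W(g) = g*(-1 + g)
(Z*(-9))*W(s) = (-17/9*(-9))*(-3*(-1 - 3/5)/5) = 17*(-3/5*(-8/5)) = 17*(24/25) = 408/25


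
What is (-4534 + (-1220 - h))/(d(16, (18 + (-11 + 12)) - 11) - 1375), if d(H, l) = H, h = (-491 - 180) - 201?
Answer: 4882/1359 ≈ 3.5923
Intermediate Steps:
h = -872 (h = -671 - 201 = -872)
(-4534 + (-1220 - h))/(d(16, (18 + (-11 + 12)) - 11) - 1375) = (-4534 + (-1220 - 1*(-872)))/(16 - 1375) = (-4534 + (-1220 + 872))/(-1359) = (-4534 - 348)*(-1/1359) = -4882*(-1/1359) = 4882/1359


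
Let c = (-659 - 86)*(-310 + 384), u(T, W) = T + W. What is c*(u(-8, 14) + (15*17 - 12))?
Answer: -13727370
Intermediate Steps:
c = -55130 (c = -745*74 = -55130)
c*(u(-8, 14) + (15*17 - 12)) = -55130*((-8 + 14) + (15*17 - 12)) = -55130*(6 + (255 - 12)) = -55130*(6 + 243) = -55130*249 = -13727370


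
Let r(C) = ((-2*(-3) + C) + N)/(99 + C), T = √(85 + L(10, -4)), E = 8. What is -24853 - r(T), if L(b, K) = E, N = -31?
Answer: -20105863/809 - 31*√93/2427 ≈ -24853.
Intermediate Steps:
L(b, K) = 8
T = √93 (T = √(85 + 8) = √93 ≈ 9.6436)
r(C) = (-25 + C)/(99 + C) (r(C) = ((-2*(-3) + C) - 31)/(99 + C) = ((6 + C) - 31)/(99 + C) = (-25 + C)/(99 + C))
-24853 - r(T) = -24853 - (-25 + √93)/(99 + √93)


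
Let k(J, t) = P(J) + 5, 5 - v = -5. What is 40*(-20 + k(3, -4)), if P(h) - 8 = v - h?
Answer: 0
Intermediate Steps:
v = 10 (v = 5 - 1*(-5) = 5 + 5 = 10)
P(h) = 18 - h (P(h) = 8 + (10 - h) = 18 - h)
k(J, t) = 23 - J (k(J, t) = (18 - J) + 5 = 23 - J)
40*(-20 + k(3, -4)) = 40*(-20 + (23 - 1*3)) = 40*(-20 + (23 - 3)) = 40*(-20 + 20) = 40*0 = 0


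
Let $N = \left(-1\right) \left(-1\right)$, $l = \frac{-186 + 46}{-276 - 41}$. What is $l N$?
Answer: $\frac{140}{317} \approx 0.44164$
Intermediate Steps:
$l = \frac{140}{317}$ ($l = - \frac{140}{-317} = \left(-140\right) \left(- \frac{1}{317}\right) = \frac{140}{317} \approx 0.44164$)
$N = 1$
$l N = \frac{140}{317} \cdot 1 = \frac{140}{317}$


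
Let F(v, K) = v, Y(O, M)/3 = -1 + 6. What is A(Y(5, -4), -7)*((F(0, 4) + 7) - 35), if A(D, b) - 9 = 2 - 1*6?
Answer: -140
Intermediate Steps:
Y(O, M) = 15 (Y(O, M) = 3*(-1 + 6) = 3*5 = 15)
A(D, b) = 5 (A(D, b) = 9 + (2 - 1*6) = 9 + (2 - 6) = 9 - 4 = 5)
A(Y(5, -4), -7)*((F(0, 4) + 7) - 35) = 5*((0 + 7) - 35) = 5*(7 - 35) = 5*(-28) = -140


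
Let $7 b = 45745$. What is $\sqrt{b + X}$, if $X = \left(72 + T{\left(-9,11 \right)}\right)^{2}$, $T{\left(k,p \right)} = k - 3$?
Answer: $\sqrt{10135} \approx 100.67$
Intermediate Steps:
$T{\left(k,p \right)} = -3 + k$
$b = 6535$ ($b = \frac{1}{7} \cdot 45745 = 6535$)
$X = 3600$ ($X = \left(72 - 12\right)^{2} = 60^{2} = 3600$)
$\sqrt{b + X} = \sqrt{6535 + 3600} = \sqrt{10135}$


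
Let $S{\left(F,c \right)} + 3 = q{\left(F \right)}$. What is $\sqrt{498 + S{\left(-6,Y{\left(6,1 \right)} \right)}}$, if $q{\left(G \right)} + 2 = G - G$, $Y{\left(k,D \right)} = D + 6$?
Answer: $\sqrt{493} \approx 22.204$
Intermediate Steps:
$Y{\left(k,D \right)} = 6 + D$
$q{\left(G \right)} = -2$ ($q{\left(G \right)} = -2 + \left(G - G\right) = -2 + 0 = -2$)
$S{\left(F,c \right)} = -5$ ($S{\left(F,c \right)} = -3 - 2 = -5$)
$\sqrt{498 + S{\left(-6,Y{\left(6,1 \right)} \right)}} = \sqrt{498 - 5} = \sqrt{493}$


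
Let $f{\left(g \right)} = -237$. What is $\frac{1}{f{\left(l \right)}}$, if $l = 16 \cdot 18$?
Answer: $- \frac{1}{237} \approx -0.0042194$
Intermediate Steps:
$l = 288$
$\frac{1}{f{\left(l \right)}} = \frac{1}{-237} = - \frac{1}{237}$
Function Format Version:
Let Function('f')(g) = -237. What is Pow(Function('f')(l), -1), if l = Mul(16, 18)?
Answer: Rational(-1, 237) ≈ -0.0042194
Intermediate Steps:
l = 288
Pow(Function('f')(l), -1) = Pow(-237, -1) = Rational(-1, 237)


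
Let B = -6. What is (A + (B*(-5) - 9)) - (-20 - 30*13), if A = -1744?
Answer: -1313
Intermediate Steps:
(A + (B*(-5) - 9)) - (-20 - 30*13) = (-1744 + (-6*(-5) - 9)) - (-20 - 30*13) = (-1744 + (30 - 9)) - (-20 - 390) = (-1744 + 21) - 1*(-410) = -1723 + 410 = -1313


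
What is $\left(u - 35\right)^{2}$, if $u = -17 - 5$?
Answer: $3249$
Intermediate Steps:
$u = -22$
$\left(u - 35\right)^{2} = \left(-22 - 35\right)^{2} = \left(-57\right)^{2} = 3249$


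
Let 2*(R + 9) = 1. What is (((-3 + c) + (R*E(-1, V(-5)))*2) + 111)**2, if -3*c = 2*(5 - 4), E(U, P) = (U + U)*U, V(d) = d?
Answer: 48400/9 ≈ 5377.8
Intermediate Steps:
R = -17/2 (R = -9 + (1/2)*1 = -9 + 1/2 = -17/2 ≈ -8.5000)
E(U, P) = 2*U**2 (E(U, P) = (2*U)*U = 2*U**2)
c = -2/3 (c = -2*(5 - 4)/3 = -2/3 ≈ -0.66667)
(((-3 + c) + (R*E(-1, V(-5)))*2) + 111)**2 = (((-3 - 2/3) - 17*(-1)**2*2) + 111)**2 = ((-11/3 - 17*2) + 111)**2 = ((-11/3 - 34) + 111)**2 = (-113/3 + 111)**2 = (220/3)**2 = 48400/9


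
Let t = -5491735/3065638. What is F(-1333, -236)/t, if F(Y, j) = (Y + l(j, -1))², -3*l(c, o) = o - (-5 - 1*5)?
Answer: -5471845003648/5491735 ≈ -9.9638e+5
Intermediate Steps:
l(c, o) = -10/3 - o/3 (l(c, o) = -(o - (-5 - 1*5))/3 = -(o - (-5 - 5))/3 = -(o - 1*(-10))/3 = -(o + 10)/3 = -(10 + o)/3 = -10/3 - o/3)
F(Y, j) = (-3 + Y)² (F(Y, j) = (Y + (-10/3 - ⅓*(-1)))² = (Y + (-10/3 + ⅓))² = (Y - 3)² = (-3 + Y)²)
t = -5491735/3065638 (t = -5491735*1/3065638 = -5491735/3065638 ≈ -1.7914)
F(-1333, -236)/t = (-3 - 1333)²/(-5491735/3065638) = (-1336)²*(-3065638/5491735) = 1784896*(-3065638/5491735) = -5471845003648/5491735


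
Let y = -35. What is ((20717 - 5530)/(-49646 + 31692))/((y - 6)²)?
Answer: -15187/30180674 ≈ -0.00050320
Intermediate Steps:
((20717 - 5530)/(-49646 + 31692))/((y - 6)²) = ((20717 - 5530)/(-49646 + 31692))/((-35 - 6)²) = (15187/(-17954))/((-41)²) = (15187*(-1/17954))/1681 = -15187/17954*1/1681 = -15187/30180674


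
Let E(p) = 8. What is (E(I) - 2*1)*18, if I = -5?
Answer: 108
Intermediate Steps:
(E(I) - 2*1)*18 = (8 - 2*1)*18 = (8 - 2)*18 = 6*18 = 108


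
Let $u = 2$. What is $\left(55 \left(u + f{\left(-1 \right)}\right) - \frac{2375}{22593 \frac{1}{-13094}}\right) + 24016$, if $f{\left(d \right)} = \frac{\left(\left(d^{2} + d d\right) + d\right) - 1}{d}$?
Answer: $\frac{576176968}{22593} \approx 25502.0$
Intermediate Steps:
$f{\left(d \right)} = \frac{-1 + d + 2 d^{2}}{d}$ ($f{\left(d \right)} = \frac{\left(\left(d^{2} + d^{2}\right) + d\right) - 1}{d} = \frac{\left(2 d^{2} + d\right) - 1}{d} = \frac{\left(d + 2 d^{2}\right) - 1}{d} = \frac{-1 + d + 2 d^{2}}{d}$)
$\left(55 \left(u + f{\left(-1 \right)}\right) - \frac{2375}{22593 \frac{1}{-13094}}\right) + 24016 = \left(55 \left(2 + \left(1 - \frac{1}{-1} + 2 \left(-1\right)\right)\right) - \frac{2375}{22593 \frac{1}{-13094}}\right) + 24016 = \left(55 \left(2 - 0\right) - \frac{2375}{22593 \left(- \frac{1}{13094}\right)}\right) + 24016 = \left(55 \left(2 + \left(1 + 1 - 2\right)\right) - \frac{2375}{- \frac{22593}{13094}}\right) + 24016 = \left(55 \left(2 + 0\right) - - \frac{31098250}{22593}\right) + 24016 = \left(55 \cdot 2 + \frac{31098250}{22593}\right) + 24016 = \left(110 + \frac{31098250}{22593}\right) + 24016 = \frac{33583480}{22593} + 24016 = \frac{576176968}{22593}$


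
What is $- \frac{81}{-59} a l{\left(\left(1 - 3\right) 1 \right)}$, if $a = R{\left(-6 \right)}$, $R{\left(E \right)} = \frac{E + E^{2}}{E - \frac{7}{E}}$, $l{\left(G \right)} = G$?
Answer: $\frac{29160}{1711} \approx 17.043$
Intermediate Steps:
$R{\left(E \right)} = \frac{E + E^{2}}{E - \frac{7}{E}}$
$a = - \frac{180}{29}$ ($a = \frac{\left(-6\right)^{2} \left(1 - 6\right)}{-7 + \left(-6\right)^{2}} = 36 \frac{1}{-7 + 36} \left(-5\right) = 36 \cdot \frac{1}{29} \left(-5\right) = - \frac{180}{29} \approx -6.2069$)
$- \frac{81}{-59} a l{\left(\left(1 - 3\right) 1 \right)} = - \frac{81}{-59} \left(- \frac{180}{29}\right) \left(1 - 3\right) 1 = \left(-81\right) \left(- \frac{1}{59}\right) \left(- \frac{180}{29}\right) \left(\left(-2\right) 1\right) = \frac{81}{59} \left(- \frac{180}{29}\right) \left(-2\right) = \left(- \frac{14580}{1711}\right) \left(-2\right) = \frac{29160}{1711}$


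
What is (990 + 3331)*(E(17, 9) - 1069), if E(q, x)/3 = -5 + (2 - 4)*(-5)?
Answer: -4554334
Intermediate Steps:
E(q, x) = 15 (E(q, x) = 3*(-5 + (2 - 4)*(-5)) = 3*(-5 - 2*(-5)) = 3*(-5 + 10) = 3*5 = 15)
(990 + 3331)*(E(17, 9) - 1069) = (990 + 3331)*(15 - 1069) = 4321*(-1054) = -4554334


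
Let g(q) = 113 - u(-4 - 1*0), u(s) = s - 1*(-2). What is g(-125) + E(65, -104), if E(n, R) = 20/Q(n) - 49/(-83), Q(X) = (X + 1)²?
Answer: 10448281/90387 ≈ 115.59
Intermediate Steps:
Q(X) = (1 + X)²
u(s) = 2 + s (u(s) = s + 2 = 2 + s)
g(q) = 115 (g(q) = 113 - (2 + (-4 - 1*0)) = 113 - (2 + (-4 + 0)) = 113 - (2 - 4) = 113 - 1*(-2) = 113 + 2 = 115)
E(n, R) = 49/83 + 20/(1 + n)² (E(n, R) = 20/((1 + n)²) - 49/(-83) = 20/(1 + n)² - 49*(-1/83) = 20/(1 + n)² + 49/83 = 49/83 + 20/(1 + n)²)
g(-125) + E(65, -104) = 115 + (49/83 + 20/(1 + 65)²) = 115 + (49/83 + 20/66²) = 115 + (49/83 + 20*(1/4356)) = 115 + (49/83 + 5/1089) = 115 + 53776/90387 = 10448281/90387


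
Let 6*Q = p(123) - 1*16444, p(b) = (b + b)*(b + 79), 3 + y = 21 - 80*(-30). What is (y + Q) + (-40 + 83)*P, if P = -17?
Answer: 21685/3 ≈ 7228.3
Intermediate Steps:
y = 2418 (y = -3 + (21 - 80*(-30)) = -3 + (21 + 2400) = -3 + 2421 = 2418)
p(b) = 2*b*(79 + b) (p(b) = (2*b)*(79 + b) = 2*b*(79 + b))
Q = 16624/3 (Q = (2*123*(79 + 123) - 1*16444)/6 = (2*123*202 - 16444)/6 = (49692 - 16444)/6 = (⅙)*33248 = 16624/3 ≈ 5541.3)
(y + Q) + (-40 + 83)*P = (2418 + 16624/3) + (-40 + 83)*(-17) = 23878/3 + 43*(-17) = 23878/3 - 731 = 21685/3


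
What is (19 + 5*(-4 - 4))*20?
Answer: -420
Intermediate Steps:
(19 + 5*(-4 - 4))*20 = (19 + 5*(-8))*20 = (19 - 40)*20 = -21*20 = -420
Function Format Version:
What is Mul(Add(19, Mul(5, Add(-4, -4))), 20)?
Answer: -420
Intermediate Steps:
Mul(Add(19, Mul(5, Add(-4, -4))), 20) = Mul(Add(19, Mul(5, -8)), 20) = Mul(Add(19, -40), 20) = Mul(-21, 20) = -420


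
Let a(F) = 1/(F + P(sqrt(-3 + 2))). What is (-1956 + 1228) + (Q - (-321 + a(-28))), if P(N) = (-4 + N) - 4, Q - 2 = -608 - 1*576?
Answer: -2060897/1297 + I/1297 ≈ -1589.0 + 0.00077101*I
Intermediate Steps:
Q = -1182 (Q = 2 + (-608 - 1*576) = 2 + (-608 - 576) = 2 - 1184 = -1182)
P(N) = -8 + N
a(F) = 1/(-8 + I + F) (a(F) = 1/(F + (-8 + sqrt(-3 + 2))) = 1/(F + (-8 + sqrt(-1))) = 1/(F + (-8 + I)) = 1/(-8 + I + F))
(-1956 + 1228) + (Q - (-321 + a(-28))) = (-1956 + 1228) + (-1182 - (-321 + 1/(-8 + I - 28))) = -728 + (-1182 - (-321 + 1/(-36 + I))) = -728 + (-1182 - (-321 + (-36 - I)/1297)) = -728 + (-1182 + (321 - (-36 - I)/1297)) = -728 + (-861 - (-36 - I)/1297) = -1589 - (-36 - I)/1297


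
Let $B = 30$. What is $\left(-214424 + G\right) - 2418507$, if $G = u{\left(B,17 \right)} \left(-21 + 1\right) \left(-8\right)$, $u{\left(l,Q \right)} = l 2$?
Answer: $-2623331$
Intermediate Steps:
$u{\left(l,Q \right)} = 2 l$
$G = 9600$ ($G = 2 \cdot 30 \left(-21 + 1\right) \left(-8\right) = 60 \left(\left(-20\right) \left(-8\right)\right) = 60 \cdot 160 = 9600$)
$\left(-214424 + G\right) - 2418507 = \left(-214424 + 9600\right) - 2418507 = -204824 - 2418507 = -2623331$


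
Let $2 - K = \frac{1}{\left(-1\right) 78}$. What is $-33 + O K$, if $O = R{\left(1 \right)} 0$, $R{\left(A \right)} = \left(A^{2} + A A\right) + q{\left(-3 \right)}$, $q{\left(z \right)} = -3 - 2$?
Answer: $-33$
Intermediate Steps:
$q{\left(z \right)} = -5$ ($q{\left(z \right)} = -3 - 2 = -5$)
$K = \frac{157}{78}$ ($K = 2 - \frac{1}{\left(-1\right) 78} = 2 - \frac{1}{-78} = 2 - - \frac{1}{78} = 2 + \frac{1}{78} = \frac{157}{78} \approx 2.0128$)
$R{\left(A \right)} = -5 + 2 A^{2}$ ($R{\left(A \right)} = \left(A^{2} + A A\right) - 5 = \left(A^{2} + A^{2}\right) - 5 = 2 A^{2} - 5 = -5 + 2 A^{2}$)
$O = 0$ ($O = \left(-5 + 2 \cdot 1^{2}\right) 0 = \left(-5 + 2 \cdot 1\right) 0 = \left(-5 + 2\right) 0 = \left(-3\right) 0 = 0$)
$-33 + O K = -33 + 0 \cdot \frac{157}{78} = -33 + 0 = -33$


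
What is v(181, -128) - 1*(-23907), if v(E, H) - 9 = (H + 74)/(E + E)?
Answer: 4328769/181 ≈ 23916.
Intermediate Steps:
v(E, H) = 9 + (74 + H)/(2*E) (v(E, H) = 9 + (H + 74)/(E + E) = 9 + (74 + H)/((2*E)) = 9 + (74 + H)*(1/(2*E)) = 9 + (74 + H)/(2*E))
v(181, -128) - 1*(-23907) = (1/2)*(74 - 128 + 18*181)/181 - 1*(-23907) = (1/2)*(1/181)*(74 - 128 + 3258) + 23907 = (1/2)*(1/181)*3204 + 23907 = 1602/181 + 23907 = 4328769/181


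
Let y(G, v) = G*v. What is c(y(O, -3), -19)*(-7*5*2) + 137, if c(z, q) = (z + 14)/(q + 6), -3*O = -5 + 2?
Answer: 2551/13 ≈ 196.23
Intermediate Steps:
O = 1 (O = -(-5 + 2)/3 = -⅓*(-3) = 1)
c(z, q) = (14 + z)/(6 + q)
c(y(O, -3), -19)*(-7*5*2) + 137 = ((14 + 1*(-3))/(6 - 19))*(-7*5*2) + 137 = ((14 - 3)/(-13))*(-35*2) + 137 = -1/13*11*(-70) + 137 = -11/13*(-70) + 137 = 770/13 + 137 = 2551/13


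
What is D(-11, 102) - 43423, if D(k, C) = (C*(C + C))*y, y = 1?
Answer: -22615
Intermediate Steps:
D(k, C) = 2*C**2 (D(k, C) = (C*(C + C))*1 = (C*(2*C))*1 = (2*C**2)*1 = 2*C**2)
D(-11, 102) - 43423 = 2*102**2 - 43423 = 2*10404 - 43423 = 20808 - 43423 = -22615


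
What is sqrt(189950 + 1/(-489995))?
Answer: sqrt(45606064249258755)/489995 ≈ 435.83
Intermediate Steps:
sqrt(189950 + 1/(-489995)) = sqrt(189950 - 1/489995) = sqrt(93074550249/489995) = sqrt(45606064249258755)/489995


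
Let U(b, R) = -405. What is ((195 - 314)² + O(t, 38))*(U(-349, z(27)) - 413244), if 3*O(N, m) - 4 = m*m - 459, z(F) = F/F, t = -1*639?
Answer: -5994049776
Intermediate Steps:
t = -639
z(F) = 1
O(N, m) = -455/3 + m²/3 (O(N, m) = 4/3 + (m*m - 459)/3 = 4/3 + (m² - 459)/3 = 4/3 + (-459 + m²)/3 = 4/3 + (-153 + m²/3) = -455/3 + m²/3)
((195 - 314)² + O(t, 38))*(U(-349, z(27)) - 413244) = ((195 - 314)² + (-455/3 + (⅓)*38²))*(-405 - 413244) = ((-119)² + (-455/3 + (⅓)*1444))*(-413649) = (14161 + (-455/3 + 1444/3))*(-413649) = (14161 + 989/3)*(-413649) = (43472/3)*(-413649) = -5994049776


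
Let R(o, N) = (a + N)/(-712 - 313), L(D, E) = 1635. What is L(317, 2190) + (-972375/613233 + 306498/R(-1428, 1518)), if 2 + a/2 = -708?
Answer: -32092565367335/10016139 ≈ -3.2041e+6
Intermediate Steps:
a = -1420 (a = -4 + 2*(-708) = -4 - 1416 = -1420)
R(o, N) = 284/205 - N/1025 (R(o, N) = (-1420 + N)/(-712 - 313) = (-1420 + N)/(-1025) = (-1420 + N)*(-1/1025) = 284/205 - N/1025)
L(317, 2190) + (-972375/613233 + 306498/R(-1428, 1518)) = 1635 + (-972375/613233 + 306498/(284/205 - 1/1025*1518)) = 1635 + (-972375*1/613233 + 306498/(284/205 - 1518/1025)) = 1635 + (-324125/204411 + 306498/(-98/1025)) = 1635 + (-324125/204411 + 306498*(-1025/98)) = 1635 + (-324125/204411 - 157080225/49) = 1635 - 32108941754600/10016139 = -32092565367335/10016139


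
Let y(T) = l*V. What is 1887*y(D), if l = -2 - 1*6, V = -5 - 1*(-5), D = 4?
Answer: 0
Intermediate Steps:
V = 0 (V = -5 + 5 = 0)
l = -8 (l = -2 - 6 = -8)
y(T) = 0 (y(T) = -8*0 = 0)
1887*y(D) = 1887*0 = 0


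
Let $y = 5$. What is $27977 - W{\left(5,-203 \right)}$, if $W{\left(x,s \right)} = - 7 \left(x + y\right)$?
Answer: $28047$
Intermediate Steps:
$W{\left(x,s \right)} = -35 - 7 x$ ($W{\left(x,s \right)} = - 7 \left(x + 5\right) = - 7 \left(5 + x\right) = -35 - 7 x$)
$27977 - W{\left(5,-203 \right)} = 27977 - \left(-35 - 35\right) = 27977 - -70 = 27977 + 70 = 28047$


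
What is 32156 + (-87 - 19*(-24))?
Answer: 32525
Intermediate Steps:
32156 + (-87 - 19*(-24)) = 32156 + (-87 + 456) = 32156 + 369 = 32525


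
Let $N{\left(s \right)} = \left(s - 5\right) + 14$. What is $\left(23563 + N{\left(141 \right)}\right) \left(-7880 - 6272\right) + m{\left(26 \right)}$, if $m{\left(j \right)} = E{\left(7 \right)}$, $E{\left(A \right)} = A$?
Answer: $-335586369$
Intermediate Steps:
$N{\left(s \right)} = 9 + s$ ($N{\left(s \right)} = \left(-5 + s\right) + 14 = 9 + s$)
$m{\left(j \right)} = 7$
$\left(23563 + N{\left(141 \right)}\right) \left(-7880 - 6272\right) + m{\left(26 \right)} = \left(23563 + \left(9 + 141\right)\right) \left(-7880 - 6272\right) + 7 = \left(23563 + 150\right) \left(-14152\right) + 7 = 23713 \left(-14152\right) + 7 = -335586376 + 7 = -335586369$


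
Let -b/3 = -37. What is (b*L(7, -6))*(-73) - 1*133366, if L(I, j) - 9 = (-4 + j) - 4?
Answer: -92851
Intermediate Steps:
b = 111 (b = -3*(-37) = 111)
L(I, j) = 1 + j (L(I, j) = 9 + ((-4 + j) - 4) = 9 + (-8 + j) = 1 + j)
(b*L(7, -6))*(-73) - 1*133366 = (111*(1 - 6))*(-73) - 1*133366 = (111*(-5))*(-73) - 133366 = -555*(-73) - 133366 = 40515 - 133366 = -92851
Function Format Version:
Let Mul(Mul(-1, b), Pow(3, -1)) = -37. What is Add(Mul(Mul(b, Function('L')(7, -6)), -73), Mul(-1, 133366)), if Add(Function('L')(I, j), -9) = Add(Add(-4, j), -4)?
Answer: -92851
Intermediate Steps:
b = 111 (b = Mul(-3, -37) = 111)
Function('L')(I, j) = Add(1, j) (Function('L')(I, j) = Add(9, Add(Add(-4, j), -4)) = Add(9, Add(-8, j)) = Add(1, j))
Add(Mul(Mul(b, Function('L')(7, -6)), -73), Mul(-1, 133366)) = Add(Mul(Mul(111, Add(1, -6)), -73), Mul(-1, 133366)) = Add(Mul(Mul(111, -5), -73), -133366) = Add(Mul(-555, -73), -133366) = Add(40515, -133366) = -92851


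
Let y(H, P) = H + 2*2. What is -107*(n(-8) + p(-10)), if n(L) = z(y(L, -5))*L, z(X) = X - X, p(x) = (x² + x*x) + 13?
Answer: -22791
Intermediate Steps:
p(x) = 13 + 2*x² (p(x) = (x² + x²) + 13 = 2*x² + 13 = 13 + 2*x²)
y(H, P) = 4 + H (y(H, P) = H + 4 = 4 + H)
z(X) = 0
n(L) = 0 (n(L) = 0*L = 0)
-107*(n(-8) + p(-10)) = -107*(0 + (13 + 2*(-10)²)) = -107*(0 + (13 + 2*100)) = -107*(0 + (13 + 200)) = -107*(0 + 213) = -107*213 = -22791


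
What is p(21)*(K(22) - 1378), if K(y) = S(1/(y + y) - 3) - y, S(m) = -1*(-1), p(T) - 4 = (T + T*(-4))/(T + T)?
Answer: -6995/2 ≈ -3497.5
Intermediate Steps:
p(T) = 5/2 (p(T) = 4 + (T + T*(-4))/(T + T) = 4 + (T - 4*T)/((2*T)) = 4 + (-3*T)*(1/(2*T)) = 4 - 3/2 = 5/2)
S(m) = 1
K(y) = 1 - y
p(21)*(K(22) - 1378) = 5*((1 - 1*22) - 1378)/2 = 5*((1 - 22) - 1378)/2 = 5*(-21 - 1378)/2 = (5/2)*(-1399) = -6995/2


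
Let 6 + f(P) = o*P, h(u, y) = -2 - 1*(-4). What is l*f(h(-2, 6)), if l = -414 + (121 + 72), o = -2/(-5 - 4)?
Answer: 11050/9 ≈ 1227.8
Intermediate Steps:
o = 2/9 (o = -2/(-9) = -2*(-1/9) = 2/9 ≈ 0.22222)
h(u, y) = 2 (h(u, y) = -2 + 4 = 2)
f(P) = -6 + 2*P/9
l = -221 (l = -414 + 193 = -221)
l*f(h(-2, 6)) = -221*(-6 + (2/9)*2) = -221*(-6 + 4/9) = -221*(-50/9) = 11050/9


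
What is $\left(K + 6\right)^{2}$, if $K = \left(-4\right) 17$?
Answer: $3844$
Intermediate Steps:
$K = -68$
$\left(K + 6\right)^{2} = \left(-68 + 6\right)^{2} = \left(-62\right)^{2} = 3844$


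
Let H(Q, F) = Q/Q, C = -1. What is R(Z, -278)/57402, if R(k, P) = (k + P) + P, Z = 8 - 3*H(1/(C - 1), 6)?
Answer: -551/57402 ≈ -0.0095990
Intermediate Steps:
H(Q, F) = 1
Z = 5 (Z = 8 - 3*1 = 8 - 3 = 5)
R(k, P) = k + 2*P (R(k, P) = (P + k) + P = k + 2*P)
R(Z, -278)/57402 = (5 + 2*(-278))/57402 = (5 - 556)*(1/57402) = -551*1/57402 = -551/57402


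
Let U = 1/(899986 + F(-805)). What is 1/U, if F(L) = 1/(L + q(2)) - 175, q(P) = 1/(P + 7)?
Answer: 6518230875/7244 ≈ 8.9981e+5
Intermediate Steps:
q(P) = 1/(7 + P)
F(L) = -175 + 1/(⅑ + L) (F(L) = 1/(L + 1/(7 + 2)) - 175 = 1/(L + 1/9) - 175 = 1/(L + ⅑) - 175 = 1/(⅑ + L) - 175 = -175 + 1/(⅑ + L))
U = 7244/6518230875 (U = 1/(899986 + (-166 - 1575*(-805))/(1 + 9*(-805))) = 1/(899986 + (-166 + 1267875)/(1 - 7245)) = 1/(899986 + 1267709/(-7244)) = 1/(899986 - 1/7244*1267709) = 1/(899986 - 1267709/7244) = 1/(6518230875/7244) = 7244/6518230875 ≈ 1.1113e-6)
1/U = 1/(7244/6518230875) = 6518230875/7244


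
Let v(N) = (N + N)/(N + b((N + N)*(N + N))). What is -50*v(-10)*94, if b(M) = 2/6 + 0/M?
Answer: -282000/29 ≈ -9724.1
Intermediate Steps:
b(M) = ⅓ (b(M) = 2*(⅙) + 0 = ⅓ + 0 = ⅓)
v(N) = 2*N/(⅓ + N) (v(N) = (N + N)/(N + ⅓) = (2*N)/(⅓ + N) = 2*N/(⅓ + N))
-50*v(-10)*94 = -300*(-10)/(1 + 3*(-10))*94 = -300*(-10)/(1 - 30)*94 = -300*(-10)/(-29)*94 = -300*(-10)*(-1)/29*94 = -50*60/29*94 = -3000/29*94 = -282000/29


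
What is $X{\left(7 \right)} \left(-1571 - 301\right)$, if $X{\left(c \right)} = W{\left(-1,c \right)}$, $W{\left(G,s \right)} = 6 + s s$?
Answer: $-102960$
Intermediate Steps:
$W{\left(G,s \right)} = 6 + s^{2}$
$X{\left(c \right)} = 6 + c^{2}$
$X{\left(7 \right)} \left(-1571 - 301\right) = \left(6 + 7^{2}\right) \left(-1571 - 301\right) = \left(6 + 49\right) \left(-1872\right) = 55 \left(-1872\right) = -102960$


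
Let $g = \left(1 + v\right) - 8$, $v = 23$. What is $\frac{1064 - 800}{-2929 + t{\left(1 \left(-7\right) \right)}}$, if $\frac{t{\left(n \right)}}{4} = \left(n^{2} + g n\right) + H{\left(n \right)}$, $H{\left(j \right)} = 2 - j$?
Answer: $- \frac{264}{3145} \approx -0.083943$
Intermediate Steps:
$g = 16$ ($g = \left(1 + 23\right) - 8 = 24 - 8 = 16$)
$t{\left(n \right)} = 8 + 4 n^{2} + 60 n$ ($t{\left(n \right)} = 4 \left(\left(n^{2} + 16 n\right) - \left(-2 + n\right)\right) = 4 \left(2 + n^{2} + 15 n\right) = 8 + 4 n^{2} + 60 n$)
$\frac{1064 - 800}{-2929 + t{\left(1 \left(-7\right) \right)}} = \frac{1064 - 800}{-2929 + \left(8 + 4 \left(1 \left(-7\right)\right)^{2} + 60 \cdot 1 \left(-7\right)\right)} = \frac{264}{-2929 + \left(8 + 4 \left(-7\right)^{2} + 60 \left(-7\right)\right)} = \frac{264}{-2929 + \left(8 + 4 \cdot 49 - 420\right)} = \frac{264}{-2929 + \left(8 + 196 - 420\right)} = \frac{264}{-2929 - 216} = \frac{264}{-3145} = 264 \left(- \frac{1}{3145}\right) = - \frac{264}{3145}$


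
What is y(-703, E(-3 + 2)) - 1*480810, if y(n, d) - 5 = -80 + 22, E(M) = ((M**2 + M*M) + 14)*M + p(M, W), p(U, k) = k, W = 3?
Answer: -480863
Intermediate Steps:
E(M) = 3 + M*(14 + 2*M**2) (E(M) = ((M**2 + M*M) + 14)*M + 3 = ((M**2 + M**2) + 14)*M + 3 = (2*M**2 + 14)*M + 3 = (14 + 2*M**2)*M + 3 = M*(14 + 2*M**2) + 3 = 3 + M*(14 + 2*M**2))
y(n, d) = -53 (y(n, d) = 5 + (-80 + 22) = 5 - 58 = -53)
y(-703, E(-3 + 2)) - 1*480810 = -53 - 1*480810 = -53 - 480810 = -480863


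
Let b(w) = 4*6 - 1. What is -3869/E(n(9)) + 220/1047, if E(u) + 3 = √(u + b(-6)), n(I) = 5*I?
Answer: -12139549/61773 - 7738*√17/59 ≈ -737.27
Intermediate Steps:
b(w) = 23 (b(w) = 24 - 1 = 23)
E(u) = -3 + √(23 + u) (E(u) = -3 + √(u + 23) = -3 + √(23 + u))
-3869/E(n(9)) + 220/1047 = -3869/(-3 + √(23 + 5*9)) + 220/1047 = -3869/(-3 + √(23 + 45)) + 220*(1/1047) = -3869/(-3 + √68) + 220/1047 = -3869/(-3 + 2*√17) + 220/1047 = 220/1047 - 3869/(-3 + 2*√17)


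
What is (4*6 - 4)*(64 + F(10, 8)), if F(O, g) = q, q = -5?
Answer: 1180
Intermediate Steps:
F(O, g) = -5
(4*6 - 4)*(64 + F(10, 8)) = (4*6 - 4)*(64 - 5) = (24 - 4)*59 = 20*59 = 1180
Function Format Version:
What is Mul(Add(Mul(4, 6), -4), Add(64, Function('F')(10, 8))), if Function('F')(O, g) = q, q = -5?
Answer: 1180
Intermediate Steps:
Function('F')(O, g) = -5
Mul(Add(Mul(4, 6), -4), Add(64, Function('F')(10, 8))) = Mul(Add(Mul(4, 6), -4), Add(64, -5)) = Mul(Add(24, -4), 59) = Mul(20, 59) = 1180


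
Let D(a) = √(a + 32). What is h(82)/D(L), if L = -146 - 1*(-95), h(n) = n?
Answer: -82*I*√19/19 ≈ -18.812*I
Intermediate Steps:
L = -51 (L = -146 + 95 = -51)
D(a) = √(32 + a)
h(82)/D(L) = 82/(√(32 - 51)) = 82/(√(-19)) = 82/((I*√19)) = 82*(-I*√19/19) = -82*I*√19/19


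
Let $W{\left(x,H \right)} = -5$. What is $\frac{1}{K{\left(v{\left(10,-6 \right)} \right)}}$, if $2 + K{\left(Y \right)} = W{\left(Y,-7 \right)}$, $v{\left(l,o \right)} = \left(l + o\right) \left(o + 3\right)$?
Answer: $- \frac{1}{7} \approx -0.14286$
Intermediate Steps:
$v{\left(l,o \right)} = \left(3 + o\right) \left(l + o\right)$ ($v{\left(l,o \right)} = \left(l + o\right) \left(3 + o\right) = \left(3 + o\right) \left(l + o\right)$)
$K{\left(Y \right)} = -7$ ($K{\left(Y \right)} = -2 - 5 = -7$)
$\frac{1}{K{\left(v{\left(10,-6 \right)} \right)}} = \frac{1}{-7} = - \frac{1}{7}$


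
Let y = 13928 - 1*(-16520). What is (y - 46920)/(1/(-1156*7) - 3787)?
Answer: 133291424/30644405 ≈ 4.3496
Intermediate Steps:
y = 30448 (y = 13928 + 16520 = 30448)
(y - 46920)/(1/(-1156*7) - 3787) = (30448 - 46920)/(1/(-1156*7) - 3787) = -16472/(1/(-8092) - 3787) = -16472/(-1/8092 - 3787) = -16472/(-30644405/8092) = -16472*(-8092/30644405) = 133291424/30644405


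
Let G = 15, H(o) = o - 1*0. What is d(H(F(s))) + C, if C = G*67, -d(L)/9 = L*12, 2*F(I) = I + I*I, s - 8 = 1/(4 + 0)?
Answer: -24927/8 ≈ -3115.9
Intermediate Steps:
s = 33/4 (s = 8 + 1/(4 + 0) = 8 + 1/4 = 8 + ¼ = 33/4 ≈ 8.2500)
F(I) = I/2 + I²/2 (F(I) = (I + I*I)/2 = (I + I²)/2 = I/2 + I²/2)
H(o) = o (H(o) = o + 0 = o)
d(L) = -108*L (d(L) = -9*L*12 = -108*L)
C = 1005 (C = 15*67 = 1005)
d(H(F(s))) + C = -54*33*(1 + 33/4)/4 + 1005 = -54*33*37/(4*4) + 1005 = -108*1221/32 + 1005 = -32967/8 + 1005 = -24927/8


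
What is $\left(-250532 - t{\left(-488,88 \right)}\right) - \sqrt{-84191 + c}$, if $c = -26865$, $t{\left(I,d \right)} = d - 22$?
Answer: $-250598 - 4 i \sqrt{6941} \approx -2.506 \cdot 10^{5} - 333.25 i$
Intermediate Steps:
$t{\left(I,d \right)} = -22 + d$ ($t{\left(I,d \right)} = d - 22 = -22 + d$)
$\left(-250532 - t{\left(-488,88 \right)}\right) - \sqrt{-84191 + c} = \left(-250532 - \left(-22 + 88\right)\right) - \sqrt{-84191 - 26865} = \left(-250532 - 66\right) - \sqrt{-111056} = \left(-250532 - 66\right) - 4 i \sqrt{6941} = -250598 - 4 i \sqrt{6941}$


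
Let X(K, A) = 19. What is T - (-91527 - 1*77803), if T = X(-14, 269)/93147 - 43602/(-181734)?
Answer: 477736398831130/2821329483 ≈ 1.6933e+5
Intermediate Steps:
T = 677474740/2821329483 (T = 19/93147 - 43602/(-181734) = 19*(1/93147) - 43602*(-1/181734) = 19/93147 + 7267/30289 = 677474740/2821329483 ≈ 0.24013)
T - (-91527 - 1*77803) = 677474740/2821329483 - (-91527 - 1*77803) = 677474740/2821329483 - (-91527 - 77803) = 677474740/2821329483 - 1*(-169330) = 677474740/2821329483 + 169330 = 477736398831130/2821329483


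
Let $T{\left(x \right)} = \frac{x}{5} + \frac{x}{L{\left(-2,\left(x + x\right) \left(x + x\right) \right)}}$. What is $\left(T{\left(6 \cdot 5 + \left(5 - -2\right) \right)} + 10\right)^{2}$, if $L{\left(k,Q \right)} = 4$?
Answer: $\frac{284089}{400} \approx 710.22$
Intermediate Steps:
$T{\left(x \right)} = \frac{9 x}{20}$ ($T{\left(x \right)} = \frac{x}{5} + \frac{x}{4} = \frac{9 x}{20}$)
$\left(T{\left(6 \cdot 5 + \left(5 - -2\right) \right)} + 10\right)^{2} = \left(\frac{9 \left(6 \cdot 5 + \left(5 - -2\right)\right)}{20} + 10\right)^{2} = \left(\frac{9 \left(30 + \left(5 + 2\right)\right)}{20} + 10\right)^{2} = \left(\frac{9 \left(30 + 7\right)}{20} + 10\right)^{2} = \left(\frac{9}{20} \cdot 37 + 10\right)^{2} = \left(\frac{333}{20} + 10\right)^{2} = \left(\frac{533}{20}\right)^{2} = \frac{284089}{400}$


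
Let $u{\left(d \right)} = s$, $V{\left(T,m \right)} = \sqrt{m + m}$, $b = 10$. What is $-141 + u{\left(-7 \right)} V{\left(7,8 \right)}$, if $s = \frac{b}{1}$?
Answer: $-101$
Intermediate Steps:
$V{\left(T,m \right)} = \sqrt{2} \sqrt{m}$ ($V{\left(T,m \right)} = \sqrt{2 m} = \sqrt{2} \sqrt{m}$)
$s = 10$ ($s = \frac{10}{1} = 10 \cdot 1 = 10$)
$u{\left(d \right)} = 10$
$-141 + u{\left(-7 \right)} V{\left(7,8 \right)} = -141 + 10 \sqrt{2} \sqrt{8} = -141 + 10 \sqrt{2} \cdot 2 \sqrt{2} = -141 + 10 \cdot 4 = -141 + 40 = -101$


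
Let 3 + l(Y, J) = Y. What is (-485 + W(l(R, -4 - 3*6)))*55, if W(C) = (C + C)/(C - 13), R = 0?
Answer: -213235/8 ≈ -26654.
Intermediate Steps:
l(Y, J) = -3 + Y
W(C) = 2*C/(-13 + C) (W(C) = (2*C)/(-13 + C) = 2*C/(-13 + C))
(-485 + W(l(R, -4 - 3*6)))*55 = (-485 + 2*(-3 + 0)/(-13 + (-3 + 0)))*55 = (-485 + 2*(-3)/(-13 - 3))*55 = (-485 + 2*(-3)/(-16))*55 = (-485 + 2*(-3)*(-1/16))*55 = (-485 + 3/8)*55 = -3877/8*55 = -213235/8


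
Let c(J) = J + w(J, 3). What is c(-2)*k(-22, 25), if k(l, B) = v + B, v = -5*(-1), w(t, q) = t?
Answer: -120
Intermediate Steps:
v = 5
c(J) = 2*J (c(J) = J + J = 2*J)
k(l, B) = 5 + B
c(-2)*k(-22, 25) = (2*(-2))*(5 + 25) = -4*30 = -120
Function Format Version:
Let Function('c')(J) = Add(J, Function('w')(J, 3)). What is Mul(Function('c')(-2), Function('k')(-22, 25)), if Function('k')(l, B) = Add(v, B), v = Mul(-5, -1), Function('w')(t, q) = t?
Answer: -120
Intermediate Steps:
v = 5
Function('c')(J) = Mul(2, J) (Function('c')(J) = Add(J, J) = Mul(2, J))
Function('k')(l, B) = Add(5, B)
Mul(Function('c')(-2), Function('k')(-22, 25)) = Mul(Mul(2, -2), Add(5, 25)) = Mul(-4, 30) = -120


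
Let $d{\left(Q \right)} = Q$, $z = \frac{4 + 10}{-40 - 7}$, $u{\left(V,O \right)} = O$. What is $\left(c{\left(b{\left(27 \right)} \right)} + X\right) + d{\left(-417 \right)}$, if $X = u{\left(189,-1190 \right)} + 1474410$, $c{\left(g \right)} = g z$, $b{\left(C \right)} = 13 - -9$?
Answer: $\frac{69221433}{47} \approx 1.4728 \cdot 10^{6}$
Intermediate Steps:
$b{\left(C \right)} = 22$ ($b{\left(C \right)} = 13 + 9 = 22$)
$z = - \frac{14}{47}$ ($z = \frac{14}{-47} = 14 \left(- \frac{1}{47}\right) = - \frac{14}{47} \approx -0.29787$)
$c{\left(g \right)} = - \frac{14 g}{47}$ ($c{\left(g \right)} = g \left(- \frac{14}{47}\right) = - \frac{14 g}{47}$)
$X = 1473220$ ($X = -1190 + 1474410 = 1473220$)
$\left(c{\left(b{\left(27 \right)} \right)} + X\right) + d{\left(-417 \right)} = \left(\left(- \frac{14}{47}\right) 22 + 1473220\right) - 417 = \left(- \frac{308}{47} + 1473220\right) - 417 = \frac{69241032}{47} - 417 = \frac{69221433}{47}$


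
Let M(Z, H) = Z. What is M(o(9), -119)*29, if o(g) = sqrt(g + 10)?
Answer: 29*sqrt(19) ≈ 126.41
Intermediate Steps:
o(g) = sqrt(10 + g)
M(o(9), -119)*29 = sqrt(10 + 9)*29 = sqrt(19)*29 = 29*sqrt(19)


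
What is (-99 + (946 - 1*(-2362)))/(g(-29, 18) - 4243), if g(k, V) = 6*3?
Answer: -3209/4225 ≈ -0.75953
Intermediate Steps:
g(k, V) = 18
(-99 + (946 - 1*(-2362)))/(g(-29, 18) - 4243) = (-99 + (946 - 1*(-2362)))/(18 - 4243) = (-99 + (946 + 2362))/(-4225) = (-99 + 3308)*(-1/4225) = 3209*(-1/4225) = -3209/4225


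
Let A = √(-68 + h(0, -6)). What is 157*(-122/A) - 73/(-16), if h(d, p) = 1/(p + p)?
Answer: 73/16 + 38308*I*√2451/817 ≈ 4.5625 + 2321.3*I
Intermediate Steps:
h(d, p) = 1/(2*p)
A = I*√2451/6 (A = √(-68 + (½)/(-6)) = √(-68 + (½)*(-⅙)) = √(-68 - 1/12) = √(-817/12) = I*√2451/6 ≈ 8.2513*I)
157*(-122/A) - 73/(-16) = 157*(-122*(-2*I*√2451/817)) - 73/(-16) = 157*(-(-244)*I*√2451/817) - 73*(-1/16) = 157*(244*I*√2451/817) + 73/16 = 38308*I*√2451/817 + 73/16 = 73/16 + 38308*I*√2451/817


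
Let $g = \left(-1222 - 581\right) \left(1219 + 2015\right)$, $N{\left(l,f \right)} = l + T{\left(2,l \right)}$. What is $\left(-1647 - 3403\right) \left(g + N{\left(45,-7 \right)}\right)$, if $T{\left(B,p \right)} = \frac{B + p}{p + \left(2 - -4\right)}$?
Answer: $\frac{1501736983000}{51} \approx 2.9446 \cdot 10^{10}$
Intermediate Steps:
$T{\left(B,p \right)} = \frac{B + p}{6 + p}$ ($T{\left(B,p \right)} = \frac{B + p}{p + \left(2 + 4\right)} = \frac{B + p}{p + 6} = \frac{B + p}{6 + p}$)
$N{\left(l,f \right)} = l + \frac{2 + l}{6 + l}$
$g = -5830902$ ($g = \left(-1803\right) 3234 = -5830902$)
$\left(-1647 - 3403\right) \left(g + N{\left(45,-7 \right)}\right) = \left(-1647 - 3403\right) \left(-5830902 + \frac{2 + 45 + 45 \left(6 + 45\right)}{6 + 45}\right) = - 5050 \left(-5830902 + \frac{2 + 45 + 45 \cdot 51}{51}\right) = - 5050 \left(-5830902 + \frac{2 + 45 + 2295}{51}\right) = - 5050 \left(-5830902 + \frac{1}{51} \cdot 2342\right) = - 5050 \left(-5830902 + \frac{2342}{51}\right) = \left(-5050\right) \left(- \frac{297373660}{51}\right) = \frac{1501736983000}{51}$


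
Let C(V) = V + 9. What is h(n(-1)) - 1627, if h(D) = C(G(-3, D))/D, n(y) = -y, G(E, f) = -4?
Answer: -1622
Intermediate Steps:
C(V) = 9 + V
h(D) = 5/D (h(D) = (9 - 4)/D = 5/D)
h(n(-1)) - 1627 = 5/((-1*(-1))) - 1627 = 5/1 - 1627 = 5*1 - 1627 = 5 - 1627 = -1622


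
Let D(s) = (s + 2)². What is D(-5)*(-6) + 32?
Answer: -22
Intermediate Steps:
D(s) = (2 + s)²
D(-5)*(-6) + 32 = (2 - 5)²*(-6) + 32 = (-3)²*(-6) + 32 = 9*(-6) + 32 = -54 + 32 = -22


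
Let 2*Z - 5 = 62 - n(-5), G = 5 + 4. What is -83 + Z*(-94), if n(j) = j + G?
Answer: -3044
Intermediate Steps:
G = 9
n(j) = 9 + j (n(j) = j + 9 = 9 + j)
Z = 63/2 (Z = 5/2 + (62 - (9 - 5))/2 = 5/2 + (62 - 1*4)/2 = 5/2 + (62 - 4)/2 = 5/2 + (½)*58 = 5/2 + 29 = 63/2 ≈ 31.500)
-83 + Z*(-94) = -83 + (63/2)*(-94) = -83 - 2961 = -3044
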